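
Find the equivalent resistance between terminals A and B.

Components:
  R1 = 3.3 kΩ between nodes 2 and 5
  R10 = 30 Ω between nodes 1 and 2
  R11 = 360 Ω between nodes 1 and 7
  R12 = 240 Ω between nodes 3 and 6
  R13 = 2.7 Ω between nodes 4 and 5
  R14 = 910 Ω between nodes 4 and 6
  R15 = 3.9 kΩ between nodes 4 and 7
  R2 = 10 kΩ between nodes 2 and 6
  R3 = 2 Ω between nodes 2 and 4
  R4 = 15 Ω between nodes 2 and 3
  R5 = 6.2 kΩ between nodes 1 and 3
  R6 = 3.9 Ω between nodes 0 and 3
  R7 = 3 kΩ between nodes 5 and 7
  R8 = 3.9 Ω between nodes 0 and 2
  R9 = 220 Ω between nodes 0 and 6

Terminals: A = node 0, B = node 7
The network is not a plain series/parallel combination. Inject a 1 A test current into terminal A (node 0) and return it from terminal B (node 7); then R_eq = V_A / (1 A).
Nodal analysis, taking node 7 as the 0 V reference.
Current source I_test pushes 1 A into node 0 and draws it out of node 7.
KCL at each unknown node (sum of currents leaving = 0; resistances in Ω):
  Node 0: (V_0 - V_3)/3.9 + (V_0 - V_2)/3.9 + (V_0 - V_6)/220 - 1 = 0
  Node 1: (V_1 - V_3)/6200 + (V_1 - V_2)/30 + (V_1 - 0)/360 = 0
  Node 2: (V_2 - V_0)/3.9 + (V_2 - V_1)/30 + (V_2 - V_5)/3300 + (V_2 - V_6)/10000 + (V_2 - V_4)/2 + (V_2 - V_3)/15 = 0
  Node 3: (V_3 - V_0)/3.9 + (V_3 - V_1)/6200 + (V_3 - V_2)/15 + (V_3 - V_6)/240 = 0
  Node 4: (V_4 - V_2)/2 + (V_4 - V_5)/2.7 + (V_4 - V_6)/910 + (V_4 - 0)/3900 = 0
  Node 5: (V_5 - V_2)/3300 + (V_5 - V_4)/2.7 + (V_5 - 0)/3000 = 0
  Node 6: (V_6 - V_0)/220 + (V_6 - V_2)/10000 + (V_6 - V_3)/240 + (V_6 - V_4)/910 = 0
Collecting terms (coefficients in siemens):
  0.5174·V_0 - 0.2564·V_2 - 0.2564·V_3 - 0.004545·V_6 = 1
  0.03627·V_1 - 0.03333·V_2 - 0.0001613·V_3 = 0
  0.8568·V_2 - 0.2564·V_0 - 0.03333·V_1 - 0.06667·V_3 - 0.5·V_4 - 0.000303·V_5 - 0.0001·V_6 = 0
  0.3274·V_3 - 0.2564·V_0 - 0.0001613·V_1 - 0.06667·V_2 - 0.004167·V_6 = 0
  0.8717·V_4 - 0.5·V_2 - 0.3704·V_5 - 0.001099·V_6 = 0
  0.371·V_5 - 0.000303·V_2 - 0.3704·V_4 = 0
  0.009911·V_6 - 0.004545·V_0 - 0.0001·V_2 - 0.004167·V_3 - 0.001099·V_4 = 0
Solving these 7 simultaneous equations (Gaussian elimination) gives:
  V_0 = 320.3 V, V_1 = 292.8 V, V_2 = 317.1 V, V_3 = 319.6 V
  V_4 = 316.7 V, V_5 = 316.4 V, V_6 = 319.6 V
R_eq = V_0 / 1 A = 320.3 Ω

Final answer: 320.3 Ω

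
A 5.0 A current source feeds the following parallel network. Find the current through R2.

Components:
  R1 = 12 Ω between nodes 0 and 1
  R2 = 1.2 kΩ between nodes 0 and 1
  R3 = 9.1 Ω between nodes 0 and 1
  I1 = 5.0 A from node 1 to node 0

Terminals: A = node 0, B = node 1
All resistors sit directly between nodes 0 and 1, so they are in parallel and share one voltage V; the full source current 5 A splits among them.
1/R_par = 1/12 + 1/1200 + 1/9.1 = 0.1941 S  =>  R_par = 5.153 Ω
V = I × R_par = 5 × 5.153 = 25.77 V
I_R2 = V/R2 = 25.77/1200 = 0.02147 A

Final answer: 0.02147 A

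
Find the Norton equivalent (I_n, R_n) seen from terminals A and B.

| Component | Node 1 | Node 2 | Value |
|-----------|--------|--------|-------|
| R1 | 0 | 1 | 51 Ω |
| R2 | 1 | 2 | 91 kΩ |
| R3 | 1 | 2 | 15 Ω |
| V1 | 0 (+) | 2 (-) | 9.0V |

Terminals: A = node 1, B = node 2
Find the Thévenin equivalent first; then I_n = V_th/R_th and R_n = R_th.
Step 1 — V_th is the open-circuit voltage V_A - V_B (nothing connected across the terminals).
Nodal analysis, taking node 2 as the 0 V reference.
Source V1 fixes V_0 = 9 V.
KCL at each unknown node (sum of currents leaving = 0; resistances in Ω):
  Node 1: (V_1 - 9)/51 + (V_1 - 0)/91000 + (V_1 - 0)/15 = 0
Collecting terms: 0.08629 × V_1 = 0.1765  =>  V_1 = 2.045 V
V_th = V_1 - V_2 = 2.045 - 0 = 2.045 V
Step 2 — R_th: zero the source — replace V1 by a short circuit (node 2 merges into node 0) — and find the resistance seen between A (node 1) and B (node 0).
Reduce the network between node 1 (A) and node 0 (B) by series/parallel combination:
  Rp1 = R1 ‖ R2 ‖ R3 (parallel, all between nodes 0 and 1) = 1/(1/51 + 1/91000 + 1/15) = 11.59 Ω
R_th = 11.59 Ω
I_n = V_th/R_th = 2.045/11.59 = 0.1765 A, and R_n = R_th = 11.59 Ω

Final answer: I_n = 0.1765 A, R_n = 11.59 Ω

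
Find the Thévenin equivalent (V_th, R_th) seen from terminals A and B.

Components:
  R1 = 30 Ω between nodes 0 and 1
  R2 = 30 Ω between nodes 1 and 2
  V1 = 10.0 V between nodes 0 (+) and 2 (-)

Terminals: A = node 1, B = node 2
Step 1 — V_th is the open-circuit voltage V_A - V_B (nothing connected across the terminals).
Nodal analysis, taking node 2 as the 0 V reference.
Source V1 fixes V_0 = 10 V.
KCL at each unknown node (sum of currents leaving = 0; resistances in Ω):
  Node 1: (V_1 - 10)/30 + (V_1 - 0)/30 = 0
Collecting terms: 0.06667 × V_1 = 0.3333  =>  V_1 = 5 V
V_th = V_1 - V_2 = 5 - 0 = 5 V
Step 2 — R_th: zero the source — replace V1 by a short circuit (node 2 merges into node 0) — and find the resistance seen between A (node 1) and B (node 0).
Reduce the network between node 1 (A) and node 0 (B) by series/parallel combination:
  Rp1 = R1 ‖ R2 (parallel, both between nodes 0 and 1) = 1/(1/30 + 1/30) = 15 Ω
R_th = 15 Ω

Final answer: V_th = 5 V, R_th = 15 Ω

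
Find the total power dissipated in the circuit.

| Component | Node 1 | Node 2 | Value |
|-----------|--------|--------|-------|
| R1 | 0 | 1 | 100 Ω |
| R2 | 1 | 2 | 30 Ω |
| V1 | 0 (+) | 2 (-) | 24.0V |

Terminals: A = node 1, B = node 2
Nodal analysis, taking node 2 as the 0 V reference.
Source V1 fixes V_0 = 24 V.
KCL at each unknown node (sum of currents leaving = 0; resistances in Ω):
  Node 1: (V_1 - 24)/100 + (V_1 - 0)/30 = 0
Collecting terms: 0.04333 × V_1 = 0.24  =>  V_1 = 5.538 V
Power in each resistor, P = (ΔV)²/R:
  P_R1 = (24 - 5.538)²/100 = 3.408 W
  P_R2 = (5.538 - 0)²/30 = 1.022 W
P_total = P_R1 + P_R2 = 4.431 W

Final answer: 4.431 W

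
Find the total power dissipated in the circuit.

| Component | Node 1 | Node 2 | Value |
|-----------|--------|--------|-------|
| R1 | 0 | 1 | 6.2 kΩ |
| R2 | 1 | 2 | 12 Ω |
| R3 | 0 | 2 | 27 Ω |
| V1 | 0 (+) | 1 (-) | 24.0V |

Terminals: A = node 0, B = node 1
Nodal analysis, taking node 1 as the 0 V reference.
Source V1 fixes V_0 = 24 V.
KCL at each unknown node (sum of currents leaving = 0; resistances in Ω):
  Node 2: (V_2 - 0)/12 + (V_2 - 24)/27 = 0
Collecting terms: 0.1204 × V_2 = 0.8889  =>  V_2 = 7.385 V
Power in each resistor, P = (ΔV)²/R:
  P_R1 = (24 - 0)²/6200 = 0.0929 W
  P_R2 = (0 - 7.385)²/12 = 4.544 W
  P_R3 = (24 - 7.385)²/27 = 10.22 W
P_total = P_R1 + P_R2 + P_R3 = 14.86 W

Final answer: 14.86 W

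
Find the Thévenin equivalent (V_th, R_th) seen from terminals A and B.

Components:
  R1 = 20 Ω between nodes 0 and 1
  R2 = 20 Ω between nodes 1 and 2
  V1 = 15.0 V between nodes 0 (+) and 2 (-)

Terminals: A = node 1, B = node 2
Step 1 — V_th is the open-circuit voltage V_A - V_B (nothing connected across the terminals).
Nodal analysis, taking node 2 as the 0 V reference.
Source V1 fixes V_0 = 15 V.
KCL at each unknown node (sum of currents leaving = 0; resistances in Ω):
  Node 1: (V_1 - 15)/20 + (V_1 - 0)/20 = 0
Collecting terms: 0.1 × V_1 = 0.75  =>  V_1 = 7.5 V
V_th = V_1 - V_2 = 7.5 - 0 = 7.5 V
Step 2 — R_th: zero the source — replace V1 by a short circuit (node 2 merges into node 0) — and find the resistance seen between A (node 1) and B (node 0).
Reduce the network between node 1 (A) and node 0 (B) by series/parallel combination:
  Rp1 = R1 ‖ R2 (parallel, both between nodes 0 and 1) = 1/(1/20 + 1/20) = 10 Ω
R_th = 10 Ω

Final answer: V_th = 7.5 V, R_th = 10 Ω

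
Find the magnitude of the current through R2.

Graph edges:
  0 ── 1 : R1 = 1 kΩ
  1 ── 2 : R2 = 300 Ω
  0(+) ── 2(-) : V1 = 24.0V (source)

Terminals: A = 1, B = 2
Nodal analysis, taking node 2 as the 0 V reference.
Source V1 fixes V_0 = 24 V.
KCL at each unknown node (sum of currents leaving = 0; resistances in Ω):
  Node 1: (V_1 - 24)/1000 + (V_1 - 0)/300 = 0
Collecting terms: 0.004333 × V_1 = 0.024  =>  V_1 = 5.538 V
I_R2 = (V_1 - V_2)/R2 = (5.538 - 0)/300 = 0.01846 A
|I_R2| = 0.01846 A

Final answer: |I_R2| = 0.01846 A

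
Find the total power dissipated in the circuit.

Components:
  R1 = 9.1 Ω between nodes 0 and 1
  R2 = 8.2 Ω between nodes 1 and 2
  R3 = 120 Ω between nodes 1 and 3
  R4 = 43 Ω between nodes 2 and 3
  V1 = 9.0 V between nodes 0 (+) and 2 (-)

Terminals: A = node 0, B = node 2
Nodal analysis, taking node 2 as the 0 V reference.
Source V1 fixes V_0 = 9 V.
KCL at each unknown node (sum of currents leaving = 0; resistances in Ω):
  Node 1: (V_1 - 9)/9.1 + (V_1 - 0)/8.2 + (V_1 - V_3)/120 = 0
  Node 3: (V_3 - V_1)/120 + (V_3 - 0)/43 = 0
Collecting terms (coefficients in siemens):
  0.2402·V_1 - 0.008333·V_3 = 0.989
  0.03159·V_3 - 0.008333·V_1 = 0
Determinant D = (0.2402)(0.03159) - (-0.008333)(-0.008333) = 0.007517
V_1 = [(0.989)(0.03159) - (-0.008333)(0)]/D = 4.156 V
V_3 = [(0.2402)(0) - (0.989)(-0.008333)]/D = 1.096 V
Power in each resistor, P = (ΔV)²/R:
  P_R1 = (9 - 4.156)²/9.1 = 2.579 W
  P_R2 = (4.156 - 0)²/8.2 = 2.106 W
  P_R3 = (4.156 - 1.096)²/120 = 0.07801 W
  P_R4 = (0 - 1.096)²/43 = 0.02795 W
P_total = P_R1 + P_R2 + P_R3 + P_R4 = 4.791 W

Final answer: 4.791 W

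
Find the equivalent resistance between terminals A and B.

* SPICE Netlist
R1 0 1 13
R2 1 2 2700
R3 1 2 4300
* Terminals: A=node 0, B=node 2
Reduce the network between node 0 (A) and node 2 (B) by series/parallel combination:
  Rp1 = R2 ‖ R3 (parallel, both between nodes 1 and 2) = 1/(1/2700 + 1/4300) = 1659 Ω
  Rs1 = R1 + Rp1 (series, joined only at node 1) = 13 + 1659 = 1672 Ω
R_eq = 1.672 kΩ

Final answer: 1.672 kΩ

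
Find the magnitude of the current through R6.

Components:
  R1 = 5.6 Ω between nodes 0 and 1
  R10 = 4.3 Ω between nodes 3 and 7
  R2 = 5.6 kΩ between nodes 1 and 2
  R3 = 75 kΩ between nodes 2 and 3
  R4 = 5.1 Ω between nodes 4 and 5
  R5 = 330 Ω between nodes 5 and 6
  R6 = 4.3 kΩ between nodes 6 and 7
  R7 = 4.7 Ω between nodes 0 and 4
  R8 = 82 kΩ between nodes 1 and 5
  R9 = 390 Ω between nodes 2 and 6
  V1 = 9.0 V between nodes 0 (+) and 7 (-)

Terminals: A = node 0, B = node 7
Nodal analysis, taking node 7 as the 0 V reference.
Source V1 fixes V_0 = 9 V.
KCL at each unknown node (sum of currents leaving = 0; resistances in Ω):
  Node 1: (V_1 - 9)/5.6 + (V_1 - V_2)/5600 + (V_1 - V_5)/82000 = 0
  Node 2: (V_2 - V_1)/5600 + (V_2 - V_3)/75000 + (V_2 - V_6)/390 = 0
  Node 3: (V_3 - V_2)/75000 + (V_3 - 0)/4.3 = 0
  Node 4: (V_4 - V_5)/5.1 + (V_4 - 9)/4.7 = 0
  Node 5: (V_5 - V_4)/5.1 + (V_5 - V_6)/330 + (V_5 - V_1)/82000 = 0
  Node 6: (V_6 - V_5)/330 + (V_6 - 0)/4300 + (V_6 - V_2)/390 = 0
Collecting terms (coefficients in siemens):
  0.1788·V_1 - 0.0001786·V_2 - 0.0000122·V_5 = 1.607
  0.002756·V_2 - 0.0001786·V_1 - 0.00001333·V_3 - 0.002564·V_6 = 0
  0.2326·V_3 - 0.00001333·V_2 = 0
  0.4088·V_4 - 0.1961·V_5 = 1.915
  0.1991·V_5 - 0.0000122·V_1 - 0.1961·V_4 - 0.00303·V_6 = 0
  0.005827·V_6 - 0.002564·V_2 - 0.00303·V_5 = 0
Solving these 6 simultaneous equations (Gaussian elimination) gives:
  V_1 = 8.999 V, V_2 = 8.345 V, V_3 = 0.0004784 V, V_4 = 8.991 V
  V_5 = 8.981 V, V_6 = 8.343 V
I_R6 = (V_6 - V_7)/R6 = (8.343 - 0)/4300 = 0.00194 A
|I_R6| = 0.00194 A

Final answer: |I_R6| = 0.00194 A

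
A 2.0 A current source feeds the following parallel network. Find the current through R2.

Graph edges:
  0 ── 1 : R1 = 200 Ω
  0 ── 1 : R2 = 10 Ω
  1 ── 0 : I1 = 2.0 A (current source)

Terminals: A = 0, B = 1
All resistors sit directly between nodes 0 and 1, so they are in parallel and share one voltage V; the full source current 2 A splits among them.
1/R_par = 1/200 + 1/10 = 0.105 S  =>  R_par = 9.524 Ω
V = I × R_par = 2 × 9.524 = 19.05 V
I_R2 = V/R2 = 19.05/10 = 1.905 A

Final answer: 1.905 A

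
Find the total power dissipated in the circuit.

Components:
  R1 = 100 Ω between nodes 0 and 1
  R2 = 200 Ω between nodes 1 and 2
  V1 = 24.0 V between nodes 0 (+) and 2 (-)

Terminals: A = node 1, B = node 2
Nodal analysis, taking node 2 as the 0 V reference.
Source V1 fixes V_0 = 24 V.
KCL at each unknown node (sum of currents leaving = 0; resistances in Ω):
  Node 1: (V_1 - 24)/100 + (V_1 - 0)/200 = 0
Collecting terms: 0.015 × V_1 = 0.24  =>  V_1 = 16 V
Power in each resistor, P = (ΔV)²/R:
  P_R1 = (24 - 16)²/100 = 0.64 W
  P_R2 = (16 - 0)²/200 = 1.28 W
P_total = P_R1 + P_R2 = 1.92 W

Final answer: 1.92 W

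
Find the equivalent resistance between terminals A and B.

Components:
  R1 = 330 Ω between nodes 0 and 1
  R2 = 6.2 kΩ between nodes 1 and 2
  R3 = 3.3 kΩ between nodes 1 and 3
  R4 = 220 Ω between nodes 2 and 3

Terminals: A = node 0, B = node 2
Reduce the network between node 0 (A) and node 2 (B) by series/parallel combination:
  Rs1 = R3 + R4 (series, joined only at node 3) = 3300 + 220 = 3520 Ω
  Rp1 = R2 ‖ Rs1 (parallel, both between nodes 1 and 2) = 1/(1/6200 + 1/3520) = 2245 Ω
  Rs2 = R1 + Rp1 (series, joined only at node 1) = 330 + 2245 = 2575 Ω
R_eq = 2.575 kΩ

Final answer: 2.575 kΩ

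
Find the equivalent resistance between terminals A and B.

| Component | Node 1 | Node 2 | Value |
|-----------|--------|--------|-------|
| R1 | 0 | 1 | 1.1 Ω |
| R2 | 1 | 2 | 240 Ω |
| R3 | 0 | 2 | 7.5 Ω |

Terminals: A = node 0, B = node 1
Reduce the network between node 0 (A) and node 1 (B) by series/parallel combination:
  Rs1 = R3 + R2 (series, joined only at node 2) = 7.5 + 240 = 247.5 Ω
  Rp1 = R1 ‖ Rs1 (parallel, both between nodes 0 and 1) = 1/(1/1.1 + 1/247.5) = 1.095 Ω
R_eq = 1.095 Ω

Final answer: 1.095 Ω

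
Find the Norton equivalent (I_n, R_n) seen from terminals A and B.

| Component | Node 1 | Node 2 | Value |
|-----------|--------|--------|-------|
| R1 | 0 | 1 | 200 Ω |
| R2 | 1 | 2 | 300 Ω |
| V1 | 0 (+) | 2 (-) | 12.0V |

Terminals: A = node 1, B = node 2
Find the Thévenin equivalent first; then I_n = V_th/R_th and R_n = R_th.
Step 1 — V_th is the open-circuit voltage V_A - V_B (nothing connected across the terminals).
Nodal analysis, taking node 2 as the 0 V reference.
Source V1 fixes V_0 = 12 V.
KCL at each unknown node (sum of currents leaving = 0; resistances in Ω):
  Node 1: (V_1 - 12)/200 + (V_1 - 0)/300 = 0
Collecting terms: 0.008333 × V_1 = 0.06  =>  V_1 = 7.2 V
V_th = V_1 - V_2 = 7.2 - 0 = 7.2 V
Step 2 — R_th: zero the source — replace V1 by a short circuit (node 2 merges into node 0) — and find the resistance seen between A (node 1) and B (node 0).
Reduce the network between node 1 (A) and node 0 (B) by series/parallel combination:
  Rp1 = R1 ‖ R2 (parallel, both between nodes 0 and 1) = 1/(1/200 + 1/300) = 120 Ω
R_th = 120 Ω
I_n = V_th/R_th = 7.2/120 = 0.06 A, and R_n = R_th = 120 Ω

Final answer: I_n = 0.06 A, R_n = 120 Ω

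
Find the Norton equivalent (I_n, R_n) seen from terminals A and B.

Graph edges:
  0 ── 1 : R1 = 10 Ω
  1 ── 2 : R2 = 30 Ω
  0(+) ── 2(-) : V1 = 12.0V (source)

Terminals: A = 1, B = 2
Find the Thévenin equivalent first; then I_n = V_th/R_th and R_n = R_th.
Step 1 — V_th is the open-circuit voltage V_A - V_B (nothing connected across the terminals).
Nodal analysis, taking node 2 as the 0 V reference.
Source V1 fixes V_0 = 12 V.
KCL at each unknown node (sum of currents leaving = 0; resistances in Ω):
  Node 1: (V_1 - 12)/10 + (V_1 - 0)/30 = 0
Collecting terms: 0.1333 × V_1 = 1.2  =>  V_1 = 9 V
V_th = V_1 - V_2 = 9 - 0 = 9 V
Step 2 — R_th: zero the source — replace V1 by a short circuit (node 2 merges into node 0) — and find the resistance seen between A (node 1) and B (node 0).
Reduce the network between node 1 (A) and node 0 (B) by series/parallel combination:
  Rp1 = R1 ‖ R2 (parallel, both between nodes 0 and 1) = 1/(1/10 + 1/30) = 7.5 Ω
R_th = 7.5 Ω
I_n = V_th/R_th = 9/7.5 = 1.2 A, and R_n = R_th = 7.5 Ω

Final answer: I_n = 1.2 A, R_n = 7.5 Ω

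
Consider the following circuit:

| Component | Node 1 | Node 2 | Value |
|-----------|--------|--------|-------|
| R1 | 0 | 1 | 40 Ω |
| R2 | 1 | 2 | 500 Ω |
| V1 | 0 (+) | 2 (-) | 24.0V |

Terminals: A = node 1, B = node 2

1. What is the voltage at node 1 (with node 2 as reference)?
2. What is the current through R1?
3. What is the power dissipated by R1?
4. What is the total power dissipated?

Nodal analysis, taking node 2 as the 0 V reference.
Source V1 fixes V_0 = 24 V.
KCL at each unknown node (sum of currents leaving = 0; resistances in Ω):
  Node 1: (V_1 - 24)/40 + (V_1 - 0)/500 = 0
Collecting terms: 0.027 × V_1 = 0.6  =>  V_1 = 22.22 V
Part 1:
  Read off the nodal solution: V_1 = 22.22 V
Part 2:
  I_R1 = (V_0 - V_1)/R1 = (24 - 22.22)/40 = 0.04444 A
  Magnitude: I_R1 = 0.04444 A
Part 3:
  I_R1 = (V_0 - V_1)/R1 = (24 - 22.22)/40 = 0.04444 A
  P_R1 = I_R1² × R1 = (0.04444)² × 40 = 0.07901 W
Part 4:
  Power in each resistor, P = (ΔV)²/R:
    P_R1 = (24 - 22.22)²/40 = 0.07901 W
    P_R2 = (22.22 - 0)²/500 = 0.9877 W
  P_total = P_R1 + P_R2 = 1.067 W

Final answers:
1. V_1 = 22.22 V
2. I_R1 = 0.04444 A
3. P_R1 = 0.07901 W
4. P_total = 1.067 W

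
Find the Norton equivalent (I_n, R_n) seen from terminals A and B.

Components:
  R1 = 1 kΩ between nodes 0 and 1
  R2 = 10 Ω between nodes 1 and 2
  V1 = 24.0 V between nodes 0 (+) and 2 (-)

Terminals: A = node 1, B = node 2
Find the Thévenin equivalent first; then I_n = V_th/R_th and R_n = R_th.
Step 1 — V_th is the open-circuit voltage V_A - V_B (nothing connected across the terminals).
Nodal analysis, taking node 2 as the 0 V reference.
Source V1 fixes V_0 = 24 V.
KCL at each unknown node (sum of currents leaving = 0; resistances in Ω):
  Node 1: (V_1 - 24)/1000 + (V_1 - 0)/10 = 0
Collecting terms: 0.101 × V_1 = 0.024  =>  V_1 = 0.2376 V
V_th = V_1 - V_2 = 0.2376 - 0 = 0.2376 V
Step 2 — R_th: zero the source — replace V1 by a short circuit (node 2 merges into node 0) — and find the resistance seen between A (node 1) and B (node 0).
Reduce the network between node 1 (A) and node 0 (B) by series/parallel combination:
  Rp1 = R1 ‖ R2 (parallel, both between nodes 0 and 1) = 1/(1/1000 + 1/10) = 9.901 Ω
R_th = 9.901 Ω
I_n = V_th/R_th = 0.2376/9.901 = 0.024 A, and R_n = R_th = 9.901 Ω

Final answer: I_n = 0.024 A, R_n = 9.901 Ω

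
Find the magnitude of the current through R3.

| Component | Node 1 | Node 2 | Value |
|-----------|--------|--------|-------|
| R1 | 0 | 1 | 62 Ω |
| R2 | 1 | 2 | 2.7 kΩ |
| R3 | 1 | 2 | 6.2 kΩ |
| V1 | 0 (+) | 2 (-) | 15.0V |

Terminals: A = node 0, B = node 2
Nodal analysis, taking node 2 as the 0 V reference.
Source V1 fixes V_0 = 15 V.
KCL at each unknown node (sum of currents leaving = 0; resistances in Ω):
  Node 1: (V_1 - 15)/62 + (V_1 - 0)/2700 + (V_1 - 0)/6200 = 0
Collecting terms: 0.01666 × V_1 = 0.2419  =>  V_1 = 14.52 V
I_R3 = (V_1 - V_2)/R3 = (14.52 - 0)/6200 = 0.002342 A
|I_R3| = 0.002342 A

Final answer: |I_R3| = 0.002342 A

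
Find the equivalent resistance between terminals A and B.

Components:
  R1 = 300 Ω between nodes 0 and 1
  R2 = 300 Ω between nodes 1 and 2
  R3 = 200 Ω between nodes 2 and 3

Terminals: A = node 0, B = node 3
Reduce the network between node 0 (A) and node 3 (B) by series/parallel combination:
  Rs1 = R1 + R2 (series, joined only at node 1) = 300 + 300 = 600 Ω
  Rs2 = R3 + Rs1 (series, joined only at node 2) = 200 + 600 = 800 Ω
R_eq = 800 Ω

Final answer: 800 Ω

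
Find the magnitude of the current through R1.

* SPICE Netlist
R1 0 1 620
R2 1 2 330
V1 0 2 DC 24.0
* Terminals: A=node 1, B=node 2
Nodal analysis, taking node 2 as the 0 V reference.
Source V1 fixes V_0 = 24 V.
KCL at each unknown node (sum of currents leaving = 0; resistances in Ω):
  Node 1: (V_1 - 24)/620 + (V_1 - 0)/330 = 0
Collecting terms: 0.004643 × V_1 = 0.03871  =>  V_1 = 8.337 V
I_R1 = (V_0 - V_1)/R1 = (24 - 8.337)/620 = 0.02526 A
|I_R1| = 0.02526 A

Final answer: |I_R1| = 0.02526 A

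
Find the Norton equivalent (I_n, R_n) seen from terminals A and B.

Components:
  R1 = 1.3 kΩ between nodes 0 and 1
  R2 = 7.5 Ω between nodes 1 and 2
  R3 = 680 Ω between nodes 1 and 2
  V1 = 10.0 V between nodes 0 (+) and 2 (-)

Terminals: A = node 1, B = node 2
Find the Thévenin equivalent first; then I_n = V_th/R_th and R_n = R_th.
Step 1 — V_th is the open-circuit voltage V_A - V_B (nothing connected across the terminals).
Nodal analysis, taking node 2 as the 0 V reference.
Source V1 fixes V_0 = 10 V.
KCL at each unknown node (sum of currents leaving = 0; resistances in Ω):
  Node 1: (V_1 - 10)/1300 + (V_1 - 0)/7.5 + (V_1 - 0)/680 = 0
Collecting terms: 0.1356 × V_1 = 0.007692  =>  V_1 = 0.05674 V
V_th = V_1 - V_2 = 0.05674 - 0 = 0.05674 V
Step 2 — R_th: zero the source — replace V1 by a short circuit (node 2 merges into node 0) — and find the resistance seen between A (node 1) and B (node 0).
Reduce the network between node 1 (A) and node 0 (B) by series/parallel combination:
  Rp1 = R1 ‖ R2 ‖ R3 (parallel, all between nodes 0 and 1) = 1/(1/1300 + 1/7.5 + 1/680) = 7.376 Ω
R_th = 7.376 Ω
I_n = V_th/R_th = 0.05674/7.376 = 0.007692 A, and R_n = R_th = 7.376 Ω

Final answer: I_n = 0.007692 A, R_n = 7.376 Ω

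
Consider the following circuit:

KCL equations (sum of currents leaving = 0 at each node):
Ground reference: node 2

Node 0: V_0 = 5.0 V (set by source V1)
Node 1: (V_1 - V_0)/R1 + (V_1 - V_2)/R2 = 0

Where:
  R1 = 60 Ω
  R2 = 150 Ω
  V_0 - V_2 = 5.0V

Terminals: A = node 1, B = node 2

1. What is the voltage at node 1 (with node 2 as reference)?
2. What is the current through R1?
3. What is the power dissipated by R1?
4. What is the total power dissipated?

Nodal analysis, taking node 2 as the 0 V reference.
Source V1 fixes V_0 = 5 V.
KCL at each unknown node (sum of currents leaving = 0; resistances in Ω):
  Node 1: (V_1 - 5)/60 + (V_1 - 0)/150 = 0
Collecting terms: 0.02333 × V_1 = 0.08333  =>  V_1 = 3.571 V
Part 1:
  Read off the nodal solution: V_1 = 3.571 V
Part 2:
  I_R1 = (V_0 - V_1)/R1 = (5 - 3.571)/60 = 0.02381 A
  Magnitude: I_R1 = 0.02381 A
Part 3:
  I_R1 = (V_0 - V_1)/R1 = (5 - 3.571)/60 = 0.02381 A
  P_R1 = I_R1² × R1 = (0.02381)² × 60 = 0.03401 W
Part 4:
  Power in each resistor, P = (ΔV)²/R:
    P_R1 = (5 - 3.571)²/60 = 0.03401 W
    P_R2 = (3.571 - 0)²/150 = 0.08503 W
  P_total = P_R1 + P_R2 = 0.119 W

Final answers:
1. V_1 = 3.571 V
2. I_R1 = 0.02381 A
3. P_R1 = 0.03401 W
4. P_total = 0.119 W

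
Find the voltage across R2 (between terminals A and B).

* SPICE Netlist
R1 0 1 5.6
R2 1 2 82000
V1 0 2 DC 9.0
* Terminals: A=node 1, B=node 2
R1 and R2 are in series across V1 (node 0 → node 1 → node 2), and the output A–B is taken across R2, so this is a voltage divider.
Series current: I = V1/(R1 + R2) = 9/(5.6 + 82000) = 9/82010 = 0.0001097 A
V_R2 = I × R2 = V1 × R2/(R1 + R2) = 9 × 82000/82010 = 8.999 V

Final answer: 8.999 V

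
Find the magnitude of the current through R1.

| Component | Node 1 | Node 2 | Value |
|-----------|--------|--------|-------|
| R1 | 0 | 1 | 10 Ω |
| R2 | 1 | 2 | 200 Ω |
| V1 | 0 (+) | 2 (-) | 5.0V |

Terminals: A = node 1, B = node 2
Nodal analysis, taking node 2 as the 0 V reference.
Source V1 fixes V_0 = 5 V.
KCL at each unknown node (sum of currents leaving = 0; resistances in Ω):
  Node 1: (V_1 - 5)/10 + (V_1 - 0)/200 = 0
Collecting terms: 0.105 × V_1 = 0.5  =>  V_1 = 4.762 V
I_R1 = (V_0 - V_1)/R1 = (5 - 4.762)/10 = 0.02381 A
|I_R1| = 0.02381 A

Final answer: |I_R1| = 0.02381 A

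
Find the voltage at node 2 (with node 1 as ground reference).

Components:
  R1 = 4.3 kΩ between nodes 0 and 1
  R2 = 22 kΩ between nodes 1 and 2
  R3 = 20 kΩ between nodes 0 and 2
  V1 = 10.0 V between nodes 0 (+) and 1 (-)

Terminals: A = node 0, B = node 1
Nodal analysis, taking node 1 as the 0 V reference.
Source V1 fixes V_0 = 10 V.
KCL at each unknown node (sum of currents leaving = 0; resistances in Ω):
  Node 2: (V_2 - 0)/22000 + (V_2 - 10)/20000 = 0
Collecting terms: 0.00009545 × V_2 = 0.0005  =>  V_2 = 5.238 V
The requested potential is V_2 = 5.238 V.

Final answer: V_2 = 5.238 V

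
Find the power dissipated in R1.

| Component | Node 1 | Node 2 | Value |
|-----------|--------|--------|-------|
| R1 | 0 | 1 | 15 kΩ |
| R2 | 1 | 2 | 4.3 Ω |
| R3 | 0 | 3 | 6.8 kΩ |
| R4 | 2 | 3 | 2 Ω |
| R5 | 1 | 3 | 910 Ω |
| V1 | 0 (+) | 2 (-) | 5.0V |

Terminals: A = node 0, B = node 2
Nodal analysis, taking node 2 as the 0 V reference.
Source V1 fixes V_0 = 5 V.
KCL at each unknown node (sum of currents leaving = 0; resistances in Ω):
  Node 1: (V_1 - 5)/15000 + (V_1 - 0)/4.3 + (V_1 - V_3)/910 = 0
  Node 3: (V_3 - 5)/6800 + (V_3 - 0)/2 + (V_3 - V_1)/910 = 0
Collecting terms (coefficients in siemens):
  0.2337·V_1 - 0.001099·V_3 = 0.0003333
  0.5012·V_3 - 0.001099·V_1 = 0.0007353
Determinant D = (0.2337)(0.5012) - (-0.001099)(-0.001099) = 0.1172
V_1 = [(0.0003333)(0.5012) - (-0.001099)(0.0007353)]/D = 0.001433 V
V_3 = [(0.2337)(0.0007353) - (0.0003333)(-0.001099)]/D = 0.00147 V
I_R1 = (V_0 - V_1)/R1 = (5 - 0.001433)/15000 = 0.0003332 A
P_R1 = I_R1² × R1 = (0.0003332)² × 15000 = 0.001666 W

Final answer: 0.001666 W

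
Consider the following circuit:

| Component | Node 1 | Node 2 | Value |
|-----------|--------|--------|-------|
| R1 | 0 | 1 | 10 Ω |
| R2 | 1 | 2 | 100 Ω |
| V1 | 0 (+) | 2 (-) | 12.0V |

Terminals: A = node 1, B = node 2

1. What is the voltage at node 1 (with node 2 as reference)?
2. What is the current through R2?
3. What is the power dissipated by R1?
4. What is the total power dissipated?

Nodal analysis, taking node 2 as the 0 V reference.
Source V1 fixes V_0 = 12 V.
KCL at each unknown node (sum of currents leaving = 0; resistances in Ω):
  Node 1: (V_1 - 12)/10 + (V_1 - 0)/100 = 0
Collecting terms: 0.11 × V_1 = 1.2  =>  V_1 = 10.91 V
Part 1:
  Read off the nodal solution: V_1 = 10.91 V
Part 2:
  I_R2 = (V_1 - V_2)/R2 = (10.91 - 0)/100 = 0.1091 A
  Magnitude: I_R2 = 0.1091 A
Part 3:
  I_R1 = (V_0 - V_1)/R1 = (12 - 10.91)/10 = 0.1091 A
  P_R1 = I_R1² × R1 = (0.1091)² × 10 = 0.119 W
Part 4:
  Power in each resistor, P = (ΔV)²/R:
    P_R1 = (12 - 10.91)²/10 = 0.119 W
    P_R2 = (10.91 - 0)²/100 = 1.19 W
  P_total = P_R1 + P_R2 = 1.309 W

Final answers:
1. V_1 = 10.91 V
2. I_R2 = 0.1091 A
3. P_R1 = 0.119 W
4. P_total = 1.309 W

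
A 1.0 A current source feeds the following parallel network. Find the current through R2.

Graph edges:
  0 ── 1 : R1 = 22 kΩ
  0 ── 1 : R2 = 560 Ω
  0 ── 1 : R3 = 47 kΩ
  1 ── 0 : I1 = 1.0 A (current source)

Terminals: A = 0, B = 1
All resistors sit directly between nodes 0 and 1, so they are in parallel and share one voltage V; the full source current 1 A splits among them.
1/R_par = 1/22000 + 1/560 + 1/47000 = 0.001852 S  =>  R_par = 539.8 Ω
V = I × R_par = 1 × 539.8 = 539.8 V
I_R2 = V/R2 = 539.8/560 = 0.964 A

Final answer: 0.964 A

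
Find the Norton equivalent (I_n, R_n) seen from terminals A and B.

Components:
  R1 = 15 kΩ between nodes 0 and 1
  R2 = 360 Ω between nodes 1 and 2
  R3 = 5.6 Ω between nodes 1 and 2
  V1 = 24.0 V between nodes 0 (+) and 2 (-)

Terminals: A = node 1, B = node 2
Find the Thévenin equivalent first; then I_n = V_th/R_th and R_n = R_th.
Step 1 — V_th is the open-circuit voltage V_A - V_B (nothing connected across the terminals).
Nodal analysis, taking node 2 as the 0 V reference.
Source V1 fixes V_0 = 24 V.
KCL at each unknown node (sum of currents leaving = 0; resistances in Ω):
  Node 1: (V_1 - 24)/15000 + (V_1 - 0)/360 + (V_1 - 0)/5.6 = 0
Collecting terms: 0.1814 × V_1 = 0.0016  =>  V_1 = 0.00882 V
V_th = V_1 - V_2 = 0.00882 - 0 = 0.00882 V
Step 2 — R_th: zero the source — replace V1 by a short circuit (node 2 merges into node 0) — and find the resistance seen between A (node 1) and B (node 0).
Reduce the network between node 1 (A) and node 0 (B) by series/parallel combination:
  Rp1 = R1 ‖ R2 ‖ R3 (parallel, all between nodes 0 and 1) = 1/(1/15000 + 1/360 + 1/5.6) = 5.512 Ω
R_th = 5.512 Ω
I_n = V_th/R_th = 0.00882/5.512 = 0.0016 A, and R_n = R_th = 5.512 Ω

Final answer: I_n = 0.0016 A, R_n = 5.512 Ω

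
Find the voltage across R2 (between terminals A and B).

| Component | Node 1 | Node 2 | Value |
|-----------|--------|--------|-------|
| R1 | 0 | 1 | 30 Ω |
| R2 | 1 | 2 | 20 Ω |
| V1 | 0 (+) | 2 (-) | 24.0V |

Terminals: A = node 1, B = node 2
R1 and R2 are in series across V1 (node 0 → node 1 → node 2), and the output A–B is taken across R2, so this is a voltage divider.
Series current: I = V1/(R1 + R2) = 24/(30 + 20) = 24/50 = 0.48 A
V_R2 = I × R2 = V1 × R2/(R1 + R2) = 24 × 20/50 = 9.6 V

Final answer: 9.6 V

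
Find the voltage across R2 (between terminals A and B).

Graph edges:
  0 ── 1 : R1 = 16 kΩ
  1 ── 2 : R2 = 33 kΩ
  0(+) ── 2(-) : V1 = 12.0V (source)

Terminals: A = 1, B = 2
R1 and R2 are in series across V1 (node 0 → node 1 → node 2), and the output A–B is taken across R2, so this is a voltage divider.
Series current: I = V1/(R1 + R2) = 12/(16000 + 33000) = 12/49000 = 0.0002449 A
V_R2 = I × R2 = V1 × R2/(R1 + R2) = 12 × 33000/49000 = 8.082 V

Final answer: 8.082 V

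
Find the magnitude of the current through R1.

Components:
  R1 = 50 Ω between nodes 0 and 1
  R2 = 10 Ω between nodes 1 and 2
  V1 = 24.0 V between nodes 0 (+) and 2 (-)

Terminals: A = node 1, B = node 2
Nodal analysis, taking node 2 as the 0 V reference.
Source V1 fixes V_0 = 24 V.
KCL at each unknown node (sum of currents leaving = 0; resistances in Ω):
  Node 1: (V_1 - 24)/50 + (V_1 - 0)/10 = 0
Collecting terms: 0.12 × V_1 = 0.48  =>  V_1 = 4 V
I_R1 = (V_0 - V_1)/R1 = (24 - 4)/50 = 0.4 A
|I_R1| = 0.4 A

Final answer: |I_R1| = 0.4 A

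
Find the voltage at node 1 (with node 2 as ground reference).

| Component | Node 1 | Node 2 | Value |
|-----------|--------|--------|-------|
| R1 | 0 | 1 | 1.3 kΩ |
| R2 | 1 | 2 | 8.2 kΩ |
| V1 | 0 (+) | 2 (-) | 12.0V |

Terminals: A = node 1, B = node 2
Nodal analysis, taking node 2 as the 0 V reference.
Source V1 fixes V_0 = 12 V.
KCL at each unknown node (sum of currents leaving = 0; resistances in Ω):
  Node 1: (V_1 - 12)/1300 + (V_1 - 0)/8200 = 0
Collecting terms: 0.0008912 × V_1 = 0.009231  =>  V_1 = 10.36 V
The requested potential is V_1 = 10.36 V.

Final answer: V_1 = 10.36 V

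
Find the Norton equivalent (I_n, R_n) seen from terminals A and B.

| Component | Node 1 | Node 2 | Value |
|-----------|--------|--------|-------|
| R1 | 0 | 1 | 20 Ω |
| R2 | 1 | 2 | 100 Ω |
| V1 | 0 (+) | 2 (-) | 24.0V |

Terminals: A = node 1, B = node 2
Find the Thévenin equivalent first; then I_n = V_th/R_th and R_n = R_th.
Step 1 — V_th is the open-circuit voltage V_A - V_B (nothing connected across the terminals).
Nodal analysis, taking node 2 as the 0 V reference.
Source V1 fixes V_0 = 24 V.
KCL at each unknown node (sum of currents leaving = 0; resistances in Ω):
  Node 1: (V_1 - 24)/20 + (V_1 - 0)/100 = 0
Collecting terms: 0.06 × V_1 = 1.2  =>  V_1 = 20 V
V_th = V_1 - V_2 = 20 - 0 = 20 V
Step 2 — R_th: zero the source — replace V1 by a short circuit (node 2 merges into node 0) — and find the resistance seen between A (node 1) and B (node 0).
Reduce the network between node 1 (A) and node 0 (B) by series/parallel combination:
  Rp1 = R1 ‖ R2 (parallel, both between nodes 0 and 1) = 1/(1/20 + 1/100) = 16.67 Ω
R_th = 16.67 Ω
I_n = V_th/R_th = 20/16.67 = 1.2 A, and R_n = R_th = 16.67 Ω

Final answer: I_n = 1.2 A, R_n = 16.67 Ω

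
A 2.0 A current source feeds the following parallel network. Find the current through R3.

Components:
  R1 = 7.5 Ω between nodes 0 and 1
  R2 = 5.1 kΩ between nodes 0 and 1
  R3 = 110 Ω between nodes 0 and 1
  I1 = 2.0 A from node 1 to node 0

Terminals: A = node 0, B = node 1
All resistors sit directly between nodes 0 and 1, so they are in parallel and share one voltage V; the full source current 2 A splits among them.
1/R_par = 1/7.5 + 1/5100 + 1/110 = 0.1426 S  =>  R_par = 7.012 Ω
V = I × R_par = 2 × 7.012 = 14.02 V
I_R3 = V/R3 = 14.02/110 = 0.1275 A

Final answer: 0.1275 A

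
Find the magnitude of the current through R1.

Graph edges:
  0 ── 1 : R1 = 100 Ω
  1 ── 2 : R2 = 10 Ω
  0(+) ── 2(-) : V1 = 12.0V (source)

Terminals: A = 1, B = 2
Nodal analysis, taking node 2 as the 0 V reference.
Source V1 fixes V_0 = 12 V.
KCL at each unknown node (sum of currents leaving = 0; resistances in Ω):
  Node 1: (V_1 - 12)/100 + (V_1 - 0)/10 = 0
Collecting terms: 0.11 × V_1 = 0.12  =>  V_1 = 1.091 V
I_R1 = (V_0 - V_1)/R1 = (12 - 1.091)/100 = 0.1091 A
|I_R1| = 0.1091 A

Final answer: |I_R1| = 0.1091 A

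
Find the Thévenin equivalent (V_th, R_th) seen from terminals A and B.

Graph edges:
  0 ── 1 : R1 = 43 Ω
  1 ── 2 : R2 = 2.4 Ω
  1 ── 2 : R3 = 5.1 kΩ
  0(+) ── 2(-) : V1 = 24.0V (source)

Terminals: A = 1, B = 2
Step 1 — V_th is the open-circuit voltage V_A - V_B (nothing connected across the terminals).
Nodal analysis, taking node 2 as the 0 V reference.
Source V1 fixes V_0 = 24 V.
KCL at each unknown node (sum of currents leaving = 0; resistances in Ω):
  Node 1: (V_1 - 24)/43 + (V_1 - 0)/2.4 + (V_1 - 0)/5100 = 0
Collecting terms: 0.4401 × V_1 = 0.5581  =>  V_1 = 1.268 V
V_th = V_1 - V_2 = 1.268 - 0 = 1.268 V
Step 2 — R_th: zero the source — replace V1 by a short circuit (node 2 merges into node 0) — and find the resistance seen between A (node 1) and B (node 0).
Reduce the network between node 1 (A) and node 0 (B) by series/parallel combination:
  Rp1 = R1 ‖ R2 ‖ R3 (parallel, all between nodes 0 and 1) = 1/(1/43 + 1/2.4 + 1/5100) = 2.272 Ω
R_th = 2.272 Ω

Final answer: V_th = 1.268 V, R_th = 2.272 Ω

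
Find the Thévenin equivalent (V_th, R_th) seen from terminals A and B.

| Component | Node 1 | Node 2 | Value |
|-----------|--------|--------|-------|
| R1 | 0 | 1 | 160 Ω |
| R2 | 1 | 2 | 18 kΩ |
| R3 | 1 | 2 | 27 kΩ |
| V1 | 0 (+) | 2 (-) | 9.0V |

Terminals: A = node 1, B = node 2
Step 1 — V_th is the open-circuit voltage V_A - V_B (nothing connected across the terminals).
Nodal analysis, taking node 2 as the 0 V reference.
Source V1 fixes V_0 = 9 V.
KCL at each unknown node (sum of currents leaving = 0; resistances in Ω):
  Node 1: (V_1 - 9)/160 + (V_1 - 0)/18000 + (V_1 - 0)/27000 = 0
Collecting terms: 0.006343 × V_1 = 0.05625  =>  V_1 = 8.869 V
V_th = V_1 - V_2 = 8.869 - 0 = 8.869 V
Step 2 — R_th: zero the source — replace V1 by a short circuit (node 2 merges into node 0) — and find the resistance seen between A (node 1) and B (node 0).
Reduce the network between node 1 (A) and node 0 (B) by series/parallel combination:
  Rp1 = R1 ‖ R2 ‖ R3 (parallel, all between nodes 0 and 1) = 1/(1/160 + 1/18000 + 1/27000) = 157.7 Ω
R_th = 157.7 Ω

Final answer: V_th = 8.869 V, R_th = 157.7 Ω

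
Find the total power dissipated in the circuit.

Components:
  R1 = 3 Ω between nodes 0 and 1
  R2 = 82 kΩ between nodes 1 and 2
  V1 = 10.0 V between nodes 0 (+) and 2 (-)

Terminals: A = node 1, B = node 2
Nodal analysis, taking node 2 as the 0 V reference.
Source V1 fixes V_0 = 10 V.
KCL at each unknown node (sum of currents leaving = 0; resistances in Ω):
  Node 1: (V_1 - 10)/3 + (V_1 - 0)/82000 = 0
Collecting terms: 0.3333 × V_1 = 3.333  =>  V_1 = 10 V
Power in each resistor, P = (ΔV)²/R:
  P_R1 = (10 - 10)²/3 = 0.00000004461 W
  P_R2 = (10 - 0)²/82000 = 0.001219 W
P_total = P_R1 + P_R2 = 0.001219 W

Final answer: 0.001219 W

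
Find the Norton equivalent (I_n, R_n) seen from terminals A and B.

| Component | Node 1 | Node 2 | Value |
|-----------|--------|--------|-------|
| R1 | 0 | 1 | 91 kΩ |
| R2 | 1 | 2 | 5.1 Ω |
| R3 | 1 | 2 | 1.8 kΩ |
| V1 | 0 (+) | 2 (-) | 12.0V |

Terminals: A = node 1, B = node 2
Find the Thévenin equivalent first; then I_n = V_th/R_th and R_n = R_th.
Step 1 — V_th is the open-circuit voltage V_A - V_B (nothing connected across the terminals).
Nodal analysis, taking node 2 as the 0 V reference.
Source V1 fixes V_0 = 12 V.
KCL at each unknown node (sum of currents leaving = 0; resistances in Ω):
  Node 1: (V_1 - 12)/91000 + (V_1 - 0)/5.1 + (V_1 - 0)/1800 = 0
Collecting terms: 0.1966 × V_1 = 0.0001319  =>  V_1 = 0.0006706 V
V_th = V_1 - V_2 = 0.0006706 - 0 = 0.0006706 V
Step 2 — R_th: zero the source — replace V1 by a short circuit (node 2 merges into node 0) — and find the resistance seen between A (node 1) and B (node 0).
Reduce the network between node 1 (A) and node 0 (B) by series/parallel combination:
  Rp1 = R1 ‖ R2 ‖ R3 (parallel, all between nodes 0 and 1) = 1/(1/91000 + 1/5.1 + 1/1800) = 5.085 Ω
R_th = 5.085 Ω
I_n = V_th/R_th = 0.0006706/5.085 = 0.0001319 A, and R_n = R_th = 5.085 Ω

Final answer: I_n = 0.0001319 A, R_n = 5.085 Ω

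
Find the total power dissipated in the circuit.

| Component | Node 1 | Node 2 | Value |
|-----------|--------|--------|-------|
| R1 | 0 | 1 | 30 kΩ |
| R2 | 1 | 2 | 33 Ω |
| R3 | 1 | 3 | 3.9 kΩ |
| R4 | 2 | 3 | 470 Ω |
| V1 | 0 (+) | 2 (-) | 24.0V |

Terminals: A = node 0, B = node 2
Nodal analysis, taking node 2 as the 0 V reference.
Source V1 fixes V_0 = 24 V.
KCL at each unknown node (sum of currents leaving = 0; resistances in Ω):
  Node 1: (V_1 - 24)/30000 + (V_1 - 0)/33 + (V_1 - V_3)/3900 = 0
  Node 3: (V_3 - V_1)/3900 + (V_3 - 0)/470 = 0
Collecting terms (coefficients in siemens):
  0.03059·V_1 - 0.0002564·V_3 = 0.0008
  0.002384·V_3 - 0.0002564·V_1 = 0
Determinant D = (0.03059)(0.002384) - (-0.0002564)(-0.0002564) = 0.00007287
V_1 = [(0.0008)(0.002384) - (-0.0002564)(0)]/D = 0.02617 V
V_3 = [(0.03059)(0) - (0.0008)(-0.0002564)]/D = 0.002815 V
Power in each resistor, P = (ΔV)²/R:
  P_R1 = (24 - 0.02617)²/30000 = 0.01916 W
  P_R2 = (0.02617 - 0)²/33 = 0.00002076 W
  P_R3 = (0.02617 - 0.002815)²/3900 = 0.0000001399 W
  P_R4 = (0 - 0.002815)²/470 = 0.00000001686 W
P_total = P_R1 + P_R2 + P_R3 + P_R4 = 0.01918 W

Final answer: 0.01918 W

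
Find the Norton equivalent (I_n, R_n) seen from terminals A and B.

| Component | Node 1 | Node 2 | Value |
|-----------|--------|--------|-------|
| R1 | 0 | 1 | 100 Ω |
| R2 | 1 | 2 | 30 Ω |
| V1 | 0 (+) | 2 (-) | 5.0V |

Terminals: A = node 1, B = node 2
Find the Thévenin equivalent first; then I_n = V_th/R_th and R_n = R_th.
Step 1 — V_th is the open-circuit voltage V_A - V_B (nothing connected across the terminals).
Nodal analysis, taking node 2 as the 0 V reference.
Source V1 fixes V_0 = 5 V.
KCL at each unknown node (sum of currents leaving = 0; resistances in Ω):
  Node 1: (V_1 - 5)/100 + (V_1 - 0)/30 = 0
Collecting terms: 0.04333 × V_1 = 0.05  =>  V_1 = 1.154 V
V_th = V_1 - V_2 = 1.154 - 0 = 1.154 V
Step 2 — R_th: zero the source — replace V1 by a short circuit (node 2 merges into node 0) — and find the resistance seen between A (node 1) and B (node 0).
Reduce the network between node 1 (A) and node 0 (B) by series/parallel combination:
  Rp1 = R1 ‖ R2 (parallel, both between nodes 0 and 1) = 1/(1/100 + 1/30) = 23.08 Ω
R_th = 23.08 Ω
I_n = V_th/R_th = 1.154/23.08 = 0.05 A, and R_n = R_th = 23.08 Ω

Final answer: I_n = 0.05 A, R_n = 23.08 Ω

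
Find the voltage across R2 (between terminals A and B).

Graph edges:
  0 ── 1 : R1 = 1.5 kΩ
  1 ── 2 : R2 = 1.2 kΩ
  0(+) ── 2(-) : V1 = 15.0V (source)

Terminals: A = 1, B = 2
R1 and R2 are in series across V1 (node 0 → node 1 → node 2), and the output A–B is taken across R2, so this is a voltage divider.
Series current: I = V1/(R1 + R2) = 15/(1500 + 1200) = 15/2700 = 0.005556 A
V_R2 = I × R2 = V1 × R2/(R1 + R2) = 15 × 1200/2700 = 6.667 V

Final answer: 6.667 V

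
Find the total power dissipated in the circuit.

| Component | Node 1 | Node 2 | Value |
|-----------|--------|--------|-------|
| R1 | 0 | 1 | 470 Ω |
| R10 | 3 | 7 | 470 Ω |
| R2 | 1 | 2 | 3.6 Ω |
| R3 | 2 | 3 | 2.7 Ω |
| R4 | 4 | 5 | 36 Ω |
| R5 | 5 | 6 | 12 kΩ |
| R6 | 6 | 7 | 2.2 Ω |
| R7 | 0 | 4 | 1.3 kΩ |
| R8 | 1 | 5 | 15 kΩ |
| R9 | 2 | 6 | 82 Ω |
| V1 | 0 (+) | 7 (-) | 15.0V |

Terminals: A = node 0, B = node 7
Nodal analysis, taking node 7 as the 0 V reference.
Source V1 fixes V_0 = 15 V.
KCL at each unknown node (sum of currents leaving = 0; resistances in Ω):
  Node 1: (V_1 - 15)/470 + (V_1 - V_2)/3.6 + (V_1 - V_5)/15000 = 0
  Node 2: (V_2 - V_1)/3.6 + (V_2 - V_3)/2.7 + (V_2 - V_6)/82 = 0
  Node 3: (V_3 - V_2)/2.7 + (V_3 - 0)/470 = 0
  Node 4: (V_4 - V_5)/36 + (V_4 - 15)/1300 = 0
  Node 5: (V_5 - V_4)/36 + (V_5 - V_6)/12000 + (V_5 - V_1)/15000 = 0
  Node 6: (V_6 - V_5)/12000 + (V_6 - 0)/2.2 + (V_6 - V_2)/82 = 0
Collecting terms (coefficients in siemens):
  0.28·V_1 - 0.2778·V_2 - 0.00006667·V_5 = 0.03191
  0.6603·V_2 - 0.2778·V_1 - 0.3704·V_3 - 0.0122·V_6 = 0
  0.3725·V_3 - 0.3704·V_2 = 0
  0.02855·V_4 - 0.02778·V_5 = 0.01154
  0.02793·V_5 - 0.00006667·V_1 - 0.02778·V_4 - 0.00008333·V_6 = 0
  0.4668·V_6 - 0.0122·V_2 - 0.00008333·V_5 = 0
Solving these 6 simultaneous equations (Gaussian elimination) gives:
  V_1 = 2.113 V, V_2 = 2.012 V, V_3 = 2 V, V_4 = 12.72 V
  V_5 = 12.66 V, V_6 = 0.05482 V
Power in each resistor, P = (ΔV)²/R:
  P_R1 = (15 - 2.113)²/470 = 0.3533 W
  P_R2 = (2.113 - 2.012)²/3.6 = 0.002847 W
  P_R3 = (2.012 - 2)²/2.7 = 0.00004891 W
  P_R4 = (12.72 - 12.66)²/36 = 0.0001107 W
  P_R5 = (12.66 - 0.05482)²/12000 = 0.01324 W
  P_R6 = (0.05482 - 0)²/2.2 = 0.001366 W
  P_R7 = (15 - 12.72)²/1300 = 0.003996 W
  P_R8 = (2.113 - 12.66)²/15000 = 0.007413 W
  P_R9 = (2.012 - 0.05482)²/82 = 0.04671 W
  P_R10 = (2 - 0)²/470 = 0.008513 W
P_total = P_R1 + P_R2 + P_R3 + P_R4 + P_R5 + P_R6 + P_R7 + P_R8 + P_R9 + P_R10 = 0.4376 W

Final answer: 0.4376 W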